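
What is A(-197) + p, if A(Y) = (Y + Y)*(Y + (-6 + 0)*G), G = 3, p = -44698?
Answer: 40012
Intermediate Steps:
A(Y) = 2*Y*(-18 + Y) (A(Y) = (Y + Y)*(Y + (-6 + 0)*3) = (2*Y)*(Y - 6*3) = (2*Y)*(Y - 18) = (2*Y)*(-18 + Y) = 2*Y*(-18 + Y))
A(-197) + p = 2*(-197)*(-18 - 197) - 44698 = 2*(-197)*(-215) - 44698 = 84710 - 44698 = 40012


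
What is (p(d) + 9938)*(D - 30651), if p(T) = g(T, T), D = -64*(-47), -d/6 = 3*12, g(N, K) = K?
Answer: -268745246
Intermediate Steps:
d = -216 (d = -18*12 = -6*36 = -216)
D = 3008
p(T) = T
(p(d) + 9938)*(D - 30651) = (-216 + 9938)*(3008 - 30651) = 9722*(-27643) = -268745246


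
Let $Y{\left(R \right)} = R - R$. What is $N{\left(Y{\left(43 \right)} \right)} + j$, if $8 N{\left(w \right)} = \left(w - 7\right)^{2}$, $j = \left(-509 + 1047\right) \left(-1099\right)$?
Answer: $- \frac{4730047}{8} \approx -5.9126 \cdot 10^{5}$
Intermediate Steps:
$j = -591262$ ($j = 538 \left(-1099\right) = -591262$)
$Y{\left(R \right)} = 0$
$N{\left(w \right)} = \frac{\left(-7 + w\right)^{2}}{8}$ ($N{\left(w \right)} = \frac{\left(w - 7\right)^{2}}{8} = \frac{\left(-7 + w\right)^{2}}{8}$)
$N{\left(Y{\left(43 \right)} \right)} + j = \frac{\left(-7 + 0\right)^{2}}{8} - 591262 = \frac{\left(-7\right)^{2}}{8} - 591262 = \frac{1}{8} \cdot 49 - 591262 = \frac{49}{8} - 591262 = - \frac{4730047}{8}$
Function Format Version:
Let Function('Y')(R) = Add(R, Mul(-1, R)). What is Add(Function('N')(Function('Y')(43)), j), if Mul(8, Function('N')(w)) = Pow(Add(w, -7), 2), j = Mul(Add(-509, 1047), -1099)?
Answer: Rational(-4730047, 8) ≈ -5.9126e+5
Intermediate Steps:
j = -591262 (j = Mul(538, -1099) = -591262)
Function('Y')(R) = 0
Function('N')(w) = Mul(Rational(1, 8), Pow(Add(-7, w), 2)) (Function('N')(w) = Mul(Rational(1, 8), Pow(Add(w, -7), 2)) = Mul(Rational(1, 8), Pow(Add(-7, w), 2)))
Add(Function('N')(Function('Y')(43)), j) = Add(Mul(Rational(1, 8), Pow(Add(-7, 0), 2)), -591262) = Add(Mul(Rational(1, 8), Pow(-7, 2)), -591262) = Add(Mul(Rational(1, 8), 49), -591262) = Add(Rational(49, 8), -591262) = Rational(-4730047, 8)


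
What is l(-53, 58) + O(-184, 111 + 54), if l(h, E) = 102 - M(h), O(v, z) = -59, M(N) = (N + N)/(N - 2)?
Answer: 2259/55 ≈ 41.073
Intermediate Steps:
M(N) = 2*N/(-2 + N) (M(N) = (2*N)/(-2 + N) = 2*N/(-2 + N))
l(h, E) = 102 - 2*h/(-2 + h)
l(-53, 58) + O(-184, 111 + 54) = 4*(-51 + 25*(-53))/(-2 - 53) - 59 = 4*(-51 - 1325)/(-55) - 59 = 4*(-1/55)*(-1376) - 59 = 5504/55 - 59 = 2259/55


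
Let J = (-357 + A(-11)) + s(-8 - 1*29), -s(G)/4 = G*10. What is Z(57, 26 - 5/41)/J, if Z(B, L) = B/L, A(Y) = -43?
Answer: 779/381960 ≈ 0.0020395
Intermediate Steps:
s(G) = -40*G (s(G) = -4*G*10 = -40*G)
J = 1080 (J = (-357 - 43) - 40*(-8 - 1*29) = -400 - 40*(-8 - 29) = -400 - 40*(-37) = -400 + 1480 = 1080)
Z(57, 26 - 5/41)/J = (57/(26 - 5/41))/1080 = (57/(26 - 5*1/41))*(1/1080) = (57/(26 - 5/41))*(1/1080) = (57/(1061/41))*(1/1080) = (57*(41/1061))*(1/1080) = (2337/1061)*(1/1080) = 779/381960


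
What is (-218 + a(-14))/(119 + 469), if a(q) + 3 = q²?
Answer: -25/588 ≈ -0.042517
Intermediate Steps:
a(q) = -3 + q²
(-218 + a(-14))/(119 + 469) = (-218 + (-3 + (-14)²))/(119 + 469) = (-218 + (-3 + 196))/588 = (-218 + 193)*(1/588) = -25*1/588 = -25/588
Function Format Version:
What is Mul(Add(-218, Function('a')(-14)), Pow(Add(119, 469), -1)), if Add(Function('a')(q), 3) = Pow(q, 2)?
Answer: Rational(-25, 588) ≈ -0.042517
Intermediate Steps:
Function('a')(q) = Add(-3, Pow(q, 2))
Mul(Add(-218, Function('a')(-14)), Pow(Add(119, 469), -1)) = Mul(Add(-218, Add(-3, Pow(-14, 2))), Pow(Add(119, 469), -1)) = Mul(Add(-218, Add(-3, 196)), Pow(588, -1)) = Mul(Add(-218, 193), Rational(1, 588)) = Mul(-25, Rational(1, 588)) = Rational(-25, 588)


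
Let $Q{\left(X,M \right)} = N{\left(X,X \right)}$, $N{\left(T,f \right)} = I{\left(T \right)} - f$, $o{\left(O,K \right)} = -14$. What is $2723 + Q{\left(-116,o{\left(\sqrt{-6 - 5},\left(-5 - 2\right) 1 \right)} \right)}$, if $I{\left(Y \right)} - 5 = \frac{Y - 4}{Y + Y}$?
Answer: $\frac{82491}{29} \approx 2844.5$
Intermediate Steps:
$I{\left(Y \right)} = 5 + \frac{-4 + Y}{2 Y}$ ($I{\left(Y \right)} = 5 + \frac{Y - 4}{Y + Y} = 5 + \frac{-4 + Y}{2 Y}$)
$N{\left(T,f \right)} = \frac{11}{2} - f - \frac{2}{T}$ ($N{\left(T,f \right)} = \left(\frac{11}{2} - \frac{2}{T}\right) - f = \frac{11}{2} - f - \frac{2}{T}$)
$Q{\left(X,M \right)} = \frac{11}{2} - X - \frac{2}{X}$
$2723 + Q{\left(-116,o{\left(\sqrt{-6 - 5},\left(-5 - 2\right) 1 \right)} \right)} = 2723 - \left(- \frac{243}{2} - \frac{1}{58}\right) = 2723 + \left(\frac{11}{2} + 116 - - \frac{1}{58}\right) = 2723 + \left(\frac{11}{2} + 116 + \frac{1}{58}\right) = 2723 + \frac{3524}{29} = \frac{82491}{29}$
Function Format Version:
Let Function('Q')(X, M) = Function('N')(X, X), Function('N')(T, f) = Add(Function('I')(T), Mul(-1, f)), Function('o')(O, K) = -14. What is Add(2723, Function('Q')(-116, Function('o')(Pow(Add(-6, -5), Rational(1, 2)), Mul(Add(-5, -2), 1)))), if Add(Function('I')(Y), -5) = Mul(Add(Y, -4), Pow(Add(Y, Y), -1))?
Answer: Rational(82491, 29) ≈ 2844.5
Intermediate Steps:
Function('I')(Y) = Add(5, Mul(Rational(1, 2), Pow(Y, -1), Add(-4, Y))) (Function('I')(Y) = Add(5, Mul(Add(Y, -4), Pow(Add(Y, Y), -1))) = Add(5, Mul(Add(-4, Y), Pow(Mul(2, Y), -1))) = Add(5, Mul(Add(-4, Y), Mul(Rational(1, 2), Pow(Y, -1)))) = Add(5, Mul(Rational(1, 2), Pow(Y, -1), Add(-4, Y))))
Function('N')(T, f) = Add(Rational(11, 2), Mul(-1, f), Mul(-2, Pow(T, -1))) (Function('N')(T, f) = Add(Add(Rational(11, 2), Mul(-2, Pow(T, -1))), Mul(-1, f)) = Add(Rational(11, 2), Mul(-1, f), Mul(-2, Pow(T, -1))))
Function('Q')(X, M) = Add(Rational(11, 2), Mul(-1, X), Mul(-2, Pow(X, -1)))
Add(2723, Function('Q')(-116, Function('o')(Pow(Add(-6, -5), Rational(1, 2)), Mul(Add(-5, -2), 1)))) = Add(2723, Add(Rational(11, 2), Mul(-1, -116), Mul(-2, Pow(-116, -1)))) = Add(2723, Add(Rational(11, 2), 116, Mul(-2, Rational(-1, 116)))) = Add(2723, Add(Rational(11, 2), 116, Rational(1, 58))) = Add(2723, Rational(3524, 29)) = Rational(82491, 29)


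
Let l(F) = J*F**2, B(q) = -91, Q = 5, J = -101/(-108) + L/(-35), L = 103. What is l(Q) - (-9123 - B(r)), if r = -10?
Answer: 6790247/756 ≈ 8981.8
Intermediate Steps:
J = -7589/3780 (J = -101/(-108) + 103/(-35) = -101*(-1/108) + 103*(-1/35) = 101/108 - 103/35 = -7589/3780 ≈ -2.0077)
l(F) = -7589*F**2/3780
l(Q) - (-9123 - B(r)) = -7589/3780*5**2 - (-9123 - 1*(-91)) = -7589/3780*25 - (-9123 + 91) = -37945/756 - 1*(-9032) = -37945/756 + 9032 = 6790247/756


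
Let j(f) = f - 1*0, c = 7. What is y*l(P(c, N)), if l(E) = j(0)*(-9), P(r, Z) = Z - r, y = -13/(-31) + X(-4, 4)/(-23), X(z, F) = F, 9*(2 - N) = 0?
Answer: 0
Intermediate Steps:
N = 2 (N = 2 - ⅑*0 = 2 + 0 = 2)
y = 175/713 (y = -13/(-31) + 4/(-23) = -13*(-1/31) + 4*(-1/23) = 13/31 - 4/23 = 175/713 ≈ 0.24544)
j(f) = f (j(f) = f + 0 = f)
l(E) = 0 (l(E) = 0*(-9) = 0)
y*l(P(c, N)) = (175/713)*0 = 0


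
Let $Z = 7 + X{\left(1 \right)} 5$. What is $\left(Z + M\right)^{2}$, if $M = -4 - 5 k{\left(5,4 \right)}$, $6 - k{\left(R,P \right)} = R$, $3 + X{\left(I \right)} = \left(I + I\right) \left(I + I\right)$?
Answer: $9$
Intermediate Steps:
$X{\left(I \right)} = -3 + 4 I^{2}$ ($X{\left(I \right)} = -3 + \left(I + I\right) \left(I + I\right) = -3 + 2 I 2 I = -3 + 4 I^{2}$)
$k{\left(R,P \right)} = 6 - R$
$Z = 12$ ($Z = 7 + \left(-3 + 4 \cdot 1^{2}\right) 5 = 7 + \left(-3 + 4 \cdot 1\right) 5 = 7 + \left(-3 + 4\right) 5 = 7 + 1 \cdot 5 = 7 + 5 = 12$)
$M = -9$ ($M = -4 - 5 \left(6 - 5\right) = -4 - 5 = -9$)
$\left(Z + M\right)^{2} = \left(12 - 9\right)^{2} = 3^{2} = 9$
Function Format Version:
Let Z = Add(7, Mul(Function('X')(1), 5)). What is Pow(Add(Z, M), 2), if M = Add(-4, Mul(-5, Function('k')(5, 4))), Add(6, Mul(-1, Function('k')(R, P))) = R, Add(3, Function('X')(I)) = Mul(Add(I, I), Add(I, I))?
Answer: 9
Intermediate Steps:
Function('X')(I) = Add(-3, Mul(4, Pow(I, 2))) (Function('X')(I) = Add(-3, Mul(Add(I, I), Add(I, I))) = Add(-3, Mul(Mul(2, I), Mul(2, I))) = Add(-3, Mul(4, Pow(I, 2))))
Function('k')(R, P) = Add(6, Mul(-1, R))
Z = 12 (Z = Add(7, Mul(Add(-3, Mul(4, Pow(1, 2))), 5)) = Add(7, Mul(Add(-3, Mul(4, 1)), 5)) = Add(7, Mul(Add(-3, 4), 5)) = Add(7, Mul(1, 5)) = Add(7, 5) = 12)
M = -9 (M = Add(-4, Mul(-5, Add(6, Mul(-1, 5)))) = Add(-4, Mul(-5, Add(6, -5))) = Add(-4, Mul(-5, 1)) = Add(-4, -5) = -9)
Pow(Add(Z, M), 2) = Pow(Add(12, -9), 2) = Pow(3, 2) = 9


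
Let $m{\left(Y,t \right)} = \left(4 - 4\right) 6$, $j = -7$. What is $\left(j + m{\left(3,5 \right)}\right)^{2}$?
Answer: $49$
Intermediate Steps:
$m{\left(Y,t \right)} = 0$ ($m{\left(Y,t \right)} = 0 \cdot 6 = 0$)
$\left(j + m{\left(3,5 \right)}\right)^{2} = \left(-7 + 0\right)^{2} = \left(-7\right)^{2} = 49$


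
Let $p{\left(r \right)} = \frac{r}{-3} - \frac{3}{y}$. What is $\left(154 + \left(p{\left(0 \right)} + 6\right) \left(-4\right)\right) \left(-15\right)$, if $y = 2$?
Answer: $-2040$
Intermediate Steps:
$p{\left(r \right)} = - \frac{3}{2} - \frac{r}{3}$ ($p{\left(r \right)} = \frac{r}{-3} - \frac{3}{2} = r \left(- \frac{1}{3}\right) - \frac{3}{2} = - \frac{r}{3} - \frac{3}{2} = - \frac{3}{2} - \frac{r}{3}$)
$\left(154 + \left(p{\left(0 \right)} + 6\right) \left(-4\right)\right) \left(-15\right) = \left(154 + \left(\left(- \frac{3}{2} - 0\right) + 6\right) \left(-4\right)\right) \left(-15\right) = \left(154 + \left(\left(- \frac{3}{2} + 0\right) + 6\right) \left(-4\right)\right) \left(-15\right) = \left(154 + \left(- \frac{3}{2} + 6\right) \left(-4\right)\right) \left(-15\right) = \left(154 + \frac{9}{2} \left(-4\right)\right) \left(-15\right) = \left(154 - 18\right) \left(-15\right) = 136 \left(-15\right) = -2040$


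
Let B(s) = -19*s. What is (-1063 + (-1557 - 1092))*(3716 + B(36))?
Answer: -11254784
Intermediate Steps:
(-1063 + (-1557 - 1092))*(3716 + B(36)) = (-1063 + (-1557 - 1092))*(3716 - 19*36) = (-1063 - 2649)*(3716 - 684) = -3712*3032 = -11254784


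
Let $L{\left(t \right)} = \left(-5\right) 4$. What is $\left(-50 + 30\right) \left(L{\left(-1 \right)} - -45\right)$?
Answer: $-500$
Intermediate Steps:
$L{\left(t \right)} = -20$
$\left(-50 + 30\right) \left(L{\left(-1 \right)} - -45\right) = \left(-50 + 30\right) \left(-20 - -45\right) = - 20 \left(-20 + 45\right) = \left(-20\right) 25 = -500$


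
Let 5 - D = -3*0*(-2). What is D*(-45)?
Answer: -225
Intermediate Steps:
D = 5 (D = 5 - (-3*0)*(-2) = 5 - 0*(-2) = 5 - 1*0 = 5 + 0 = 5)
D*(-45) = 5*(-45) = -225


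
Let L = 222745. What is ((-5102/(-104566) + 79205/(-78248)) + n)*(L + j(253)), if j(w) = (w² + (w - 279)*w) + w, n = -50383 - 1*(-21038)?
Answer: -33667048202096950363/4091040184 ≈ -8.2295e+9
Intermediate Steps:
n = -29345 (n = -50383 + 21038 = -29345)
j(w) = w + w² + w*(-279 + w) (j(w) = (w² + (-279 + w)*w) + w = (w² + w*(-279 + w)) + w = w + w² + w*(-279 + w))
((-5102/(-104566) + 79205/(-78248)) + n)*(L + j(253)) = ((-5102/(-104566) + 79205/(-78248)) - 29345)*(222745 + 2*253*(-139 + 253)) = ((-5102*(-1/104566) + 79205*(-1/78248)) - 29345)*(222745 + 2*253*114) = ((2551/52283 - 79205/78248) - 29345)*(222745 + 57684) = (-3941464367/4091040184 - 29345)*280429 = -120055515663847/4091040184*280429 = -33667048202096950363/4091040184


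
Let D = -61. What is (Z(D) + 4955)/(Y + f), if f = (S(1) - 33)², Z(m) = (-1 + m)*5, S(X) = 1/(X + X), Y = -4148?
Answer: -18580/12367 ≈ -1.5024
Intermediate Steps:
S(X) = 1/(2*X)
Z(m) = -5 + 5*m
f = 4225/4 (f = ((½)/1 - 33)² = ((½)*1 - 33)² = (½ - 33)² = (-65/2)² = 4225/4 ≈ 1056.3)
(Z(D) + 4955)/(Y + f) = ((-5 + 5*(-61)) + 4955)/(-4148 + 4225/4) = ((-5 - 305) + 4955)/(-12367/4) = (-310 + 4955)*(-4/12367) = 4645*(-4/12367) = -18580/12367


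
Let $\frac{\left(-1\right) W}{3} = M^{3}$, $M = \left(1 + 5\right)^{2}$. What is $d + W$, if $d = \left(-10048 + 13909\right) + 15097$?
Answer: $-121010$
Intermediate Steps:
$M = 36$ ($M = 6^{2} = 36$)
$d = 18958$ ($d = 3861 + 15097 = 18958$)
$W = -139968$ ($W = - 3 \cdot 36^{3} = \left(-3\right) 46656 = -139968$)
$d + W = 18958 - 139968 = -121010$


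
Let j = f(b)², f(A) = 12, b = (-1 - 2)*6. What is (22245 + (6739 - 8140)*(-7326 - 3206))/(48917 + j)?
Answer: 14777577/49061 ≈ 301.21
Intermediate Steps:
b = -18 (b = -3*6 = -18)
j = 144 (j = 12² = 144)
(22245 + (6739 - 8140)*(-7326 - 3206))/(48917 + j) = (22245 + (6739 - 8140)*(-7326 - 3206))/(48917 + 144) = (22245 - 1401*(-10532))/49061 = (22245 + 14755332)*(1/49061) = 14777577*(1/49061) = 14777577/49061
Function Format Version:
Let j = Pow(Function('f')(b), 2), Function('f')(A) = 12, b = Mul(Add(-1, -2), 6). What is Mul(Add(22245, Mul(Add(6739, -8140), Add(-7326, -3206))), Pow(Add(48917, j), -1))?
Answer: Rational(14777577, 49061) ≈ 301.21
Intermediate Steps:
b = -18 (b = Mul(-3, 6) = -18)
j = 144 (j = Pow(12, 2) = 144)
Mul(Add(22245, Mul(Add(6739, -8140), Add(-7326, -3206))), Pow(Add(48917, j), -1)) = Mul(Add(22245, Mul(Add(6739, -8140), Add(-7326, -3206))), Pow(Add(48917, 144), -1)) = Mul(Add(22245, Mul(-1401, -10532)), Pow(49061, -1)) = Mul(Add(22245, 14755332), Rational(1, 49061)) = Mul(14777577, Rational(1, 49061)) = Rational(14777577, 49061)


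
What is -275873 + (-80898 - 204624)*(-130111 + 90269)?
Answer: 11375491651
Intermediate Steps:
-275873 + (-80898 - 204624)*(-130111 + 90269) = -275873 - 285522*(-39842) = -275873 + 11375767524 = 11375491651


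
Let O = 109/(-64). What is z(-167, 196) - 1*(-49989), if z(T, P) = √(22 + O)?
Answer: 49989 + √1299/8 ≈ 49994.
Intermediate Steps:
O = -109/64 (O = 109*(-1/64) = -109/64 ≈ -1.7031)
z(T, P) = √1299/8 (z(T, P) = √(22 - 109/64) = √(1299/64) = √1299/8)
z(-167, 196) - 1*(-49989) = √1299/8 - 1*(-49989) = √1299/8 + 49989 = 49989 + √1299/8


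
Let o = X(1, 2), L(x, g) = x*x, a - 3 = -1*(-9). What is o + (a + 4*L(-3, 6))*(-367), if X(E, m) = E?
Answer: -17615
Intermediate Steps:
a = 12 (a = 3 - 1*(-9) = 3 + 9 = 12)
L(x, g) = x**2
o = 1
o + (a + 4*L(-3, 6))*(-367) = 1 + (12 + 4*(-3)**2)*(-367) = 1 + (12 + 4*9)*(-367) = 1 + (12 + 36)*(-367) = 1 + 48*(-367) = 1 - 17616 = -17615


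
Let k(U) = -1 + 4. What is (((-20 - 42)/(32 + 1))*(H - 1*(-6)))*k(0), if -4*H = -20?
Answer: -62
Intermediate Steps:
H = 5 (H = -1/4*(-20) = 5)
k(U) = 3
(((-20 - 42)/(32 + 1))*(H - 1*(-6)))*k(0) = (((-20 - 42)/(32 + 1))*(5 - 1*(-6)))*3 = ((-62/33)*(5 + 6))*3 = (-62*1/33*11)*3 = -62/33*11*3 = -62/3*3 = -62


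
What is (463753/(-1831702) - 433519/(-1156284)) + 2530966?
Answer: 2680252267270765487/1058983857684 ≈ 2.5310e+6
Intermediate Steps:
(463753/(-1831702) - 433519/(-1156284)) + 2530966 = (463753*(-1/1831702) - 433519*(-1/1156284)) + 2530966 = (-463753/1831702 + 433519/1156284) + 2530966 = 128923722743/1058983857684 + 2530966 = 2680252267270765487/1058983857684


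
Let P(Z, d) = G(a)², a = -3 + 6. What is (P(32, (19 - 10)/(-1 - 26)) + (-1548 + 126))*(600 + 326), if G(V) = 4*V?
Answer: -1183428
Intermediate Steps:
a = 3
P(Z, d) = 144 (P(Z, d) = (4*3)² = 12² = 144)
(P(32, (19 - 10)/(-1 - 26)) + (-1548 + 126))*(600 + 326) = (144 + (-1548 + 126))*(600 + 326) = (144 - 1422)*926 = -1278*926 = -1183428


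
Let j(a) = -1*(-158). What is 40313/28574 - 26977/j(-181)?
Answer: -2100196/12403 ≈ -169.33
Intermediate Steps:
j(a) = 158
40313/28574 - 26977/j(-181) = 40313/28574 - 26977/158 = 40313*(1/28574) - 26977*1/158 = 443/314 - 26977/158 = -2100196/12403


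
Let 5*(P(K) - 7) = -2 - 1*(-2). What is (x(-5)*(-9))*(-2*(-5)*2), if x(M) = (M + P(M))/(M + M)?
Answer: 36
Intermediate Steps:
P(K) = 7 (P(K) = 7 + (-2 - 1*(-2))/5 = 7 + (-2 + 2)/5 = 7 + (⅕)*0 = 7 + 0 = 7)
x(M) = (7 + M)/(2*M) (x(M) = (M + 7)/(M + M) = (7 + M)/((2*M)) = (7 + M)*(1/(2*M)) = (7 + M)/(2*M))
(x(-5)*(-9))*(-2*(-5)*2) = (((½)*(7 - 5)/(-5))*(-9))*(-2*(-5)*2) = (((½)*(-⅕)*2)*(-9))*(10*2) = -⅕*(-9)*20 = (9/5)*20 = 36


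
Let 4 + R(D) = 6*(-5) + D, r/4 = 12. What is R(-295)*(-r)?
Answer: 15792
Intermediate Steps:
r = 48 (r = 4*12 = 48)
R(D) = -34 + D (R(D) = -4 + (6*(-5) + D) = -4 + (-30 + D) = -34 + D)
R(-295)*(-r) = (-34 - 295)*(-1*48) = -329*(-48) = 15792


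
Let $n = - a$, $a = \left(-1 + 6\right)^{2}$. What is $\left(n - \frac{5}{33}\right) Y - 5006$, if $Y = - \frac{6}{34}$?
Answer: $- \frac{935292}{187} \approx -5001.6$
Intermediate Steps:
$Y = - \frac{3}{17}$ ($Y = \left(-6\right) \frac{1}{34} = - \frac{3}{17} \approx -0.17647$)
$a = 25$ ($a = 5^{2} = 25$)
$n = -25$ ($n = \left(-1\right) 25 = -25$)
$\left(n - \frac{5}{33}\right) Y - 5006 = \left(-25 - \frac{5}{33}\right) \left(- \frac{3}{17}\right) - 5006 = \left(- \frac{830}{33}\right) \left(- \frac{3}{17}\right) - 5006 = \frac{830}{187} - 5006 = - \frac{935292}{187}$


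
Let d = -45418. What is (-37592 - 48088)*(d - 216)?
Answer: 3909921120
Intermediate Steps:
(-37592 - 48088)*(d - 216) = (-37592 - 48088)*(-45418 - 216) = -85680*(-45634) = 3909921120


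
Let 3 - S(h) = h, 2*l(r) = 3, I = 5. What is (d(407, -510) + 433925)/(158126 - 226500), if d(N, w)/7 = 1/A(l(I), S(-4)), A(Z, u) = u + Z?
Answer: -7376739/1162358 ≈ -6.3464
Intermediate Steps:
l(r) = 3/2 (l(r) = (½)*3 = 3/2)
S(h) = 3 - h
A(Z, u) = Z + u
d(N, w) = 14/17 (d(N, w) = 7/(3/2 + (3 - 1*(-4))) = 7/(3/2 + (3 + 4)) = 7/(3/2 + 7) = 7/(17/2) = 7*(2/17) = 14/17)
(d(407, -510) + 433925)/(158126 - 226500) = (14/17 + 433925)/(158126 - 226500) = (7376739/17)/(-68374) = (7376739/17)*(-1/68374) = -7376739/1162358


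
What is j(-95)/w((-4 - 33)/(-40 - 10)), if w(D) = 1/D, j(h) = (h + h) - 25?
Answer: -1591/10 ≈ -159.10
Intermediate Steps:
j(h) = -25 + 2*h (j(h) = 2*h - 25 = -25 + 2*h)
j(-95)/w((-4 - 33)/(-40 - 10)) = (-25 + 2*(-95))/(1/((-4 - 33)/(-40 - 10))) = (-25 - 190)/(1/(-37/(-50))) = -215*(-37*(-1/50)) = -215/(1/(37/50)) = -215/50/37 = -215*37/50 = -1591/10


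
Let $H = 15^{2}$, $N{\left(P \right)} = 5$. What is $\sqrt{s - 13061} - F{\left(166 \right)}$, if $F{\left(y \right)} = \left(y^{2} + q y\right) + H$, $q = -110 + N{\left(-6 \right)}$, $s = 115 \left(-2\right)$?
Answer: $-10351 + i \sqrt{13291} \approx -10351.0 + 115.29 i$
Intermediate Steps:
$s = -230$
$q = -105$ ($q = -110 + 5 = -105$)
$H = 225$
$F{\left(y \right)} = 225 + y^{2} - 105 y$ ($F{\left(y \right)} = \left(y^{2} - 105 y\right) + 225 = 225 + y^{2} - 105 y$)
$\sqrt{s - 13061} - F{\left(166 \right)} = \sqrt{-230 - 13061} - \left(225 + 166^{2} - 17430\right) = \sqrt{-13291} - \left(225 + 27556 - 17430\right) = i \sqrt{13291} - 10351 = -10351 + i \sqrt{13291}$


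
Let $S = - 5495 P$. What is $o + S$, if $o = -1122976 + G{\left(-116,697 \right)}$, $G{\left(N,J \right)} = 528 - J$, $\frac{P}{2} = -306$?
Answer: $2239795$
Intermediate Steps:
$P = -612$ ($P = 2 \left(-306\right) = -612$)
$S = 3362940$ ($S = \left(-5495\right) \left(-612\right) = 3362940$)
$o = -1123145$ ($o = -1122976 + \left(528 - 697\right) = -1122976 - 169 = -1123145$)
$o + S = -1123145 + 3362940 = 2239795$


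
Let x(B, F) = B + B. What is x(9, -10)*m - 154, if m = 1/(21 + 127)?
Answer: -11387/74 ≈ -153.88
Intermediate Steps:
x(B, F) = 2*B
m = 1/148 ≈ 0.0067568
x(9, -10)*m - 154 = (2*9)*(1/148) - 154 = 18*(1/148) - 154 = 9/74 - 154 = -11387/74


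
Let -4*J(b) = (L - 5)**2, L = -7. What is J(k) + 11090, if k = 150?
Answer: 11054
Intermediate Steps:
J(b) = -36 (J(b) = -(-7 - 5)**2/4 = -1/4*(-12)**2 = -1/4*144 = -36)
J(k) + 11090 = -36 + 11090 = 11054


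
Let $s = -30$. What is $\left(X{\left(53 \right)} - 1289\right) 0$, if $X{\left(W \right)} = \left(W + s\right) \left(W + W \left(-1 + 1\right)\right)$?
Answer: $0$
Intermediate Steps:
$X{\left(W \right)} = W \left(-30 + W\right)$ ($X{\left(W \right)} = \left(W - 30\right) \left(W + W \left(-1 + 1\right)\right) = \left(-30 + W\right) \left(W + W 0\right) = \left(-30 + W\right) \left(W + 0\right) = \left(-30 + W\right) W = W \left(-30 + W\right)$)
$\left(X{\left(53 \right)} - 1289\right) 0 = \left(53 \left(-30 + 53\right) - 1289\right) 0 = \left(53 \cdot 23 - 1289\right) 0 = \left(1219 - 1289\right) 0 = \left(-70\right) 0 = 0$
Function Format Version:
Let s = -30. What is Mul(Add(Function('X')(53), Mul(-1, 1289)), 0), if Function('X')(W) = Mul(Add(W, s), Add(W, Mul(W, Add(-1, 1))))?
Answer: 0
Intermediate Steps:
Function('X')(W) = Mul(W, Add(-30, W)) (Function('X')(W) = Mul(Add(W, -30), Add(W, Mul(W, Add(-1, 1)))) = Mul(Add(-30, W), Add(W, Mul(W, 0))) = Mul(Add(-30, W), Add(W, 0)) = Mul(Add(-30, W), W) = Mul(W, Add(-30, W)))
Mul(Add(Function('X')(53), Mul(-1, 1289)), 0) = Mul(Add(Mul(53, Add(-30, 53)), Mul(-1, 1289)), 0) = Mul(Add(Mul(53, 23), -1289), 0) = Mul(Add(1219, -1289), 0) = Mul(-70, 0) = 0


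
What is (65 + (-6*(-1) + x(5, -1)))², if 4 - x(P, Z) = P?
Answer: 4900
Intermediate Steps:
x(P, Z) = 4 - P
(65 + (-6*(-1) + x(5, -1)))² = (65 + (-6*(-1) + (4 - 1*5)))² = (65 + (6 + (4 - 5)))² = (65 + (6 - 1))² = (65 + 5)² = 70² = 4900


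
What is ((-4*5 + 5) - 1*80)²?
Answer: 9025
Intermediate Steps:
((-4*5 + 5) - 1*80)² = ((-20 + 5) - 80)² = (-15 - 80)² = (-95)² = 9025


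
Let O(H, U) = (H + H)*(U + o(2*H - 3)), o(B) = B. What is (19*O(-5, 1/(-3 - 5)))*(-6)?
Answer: -29925/2 ≈ -14963.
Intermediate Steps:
O(H, U) = 2*H*(-3 + U + 2*H) (O(H, U) = (H + H)*(U + (2*H - 3)) = (2*H)*(U + (-3 + 2*H)) = (2*H)*(-3 + U + 2*H) = 2*H*(-3 + U + 2*H))
(19*O(-5, 1/(-3 - 5)))*(-6) = (19*(2*(-5)*(-3 + 1/(-3 - 5) + 2*(-5))))*(-6) = (19*(2*(-5)*(-3 + 1/(-8) - 10)))*(-6) = (19*(2*(-5)*(-3 - 1/8 - 10)))*(-6) = (19*(2*(-5)*(-105/8)))*(-6) = (19*(525/4))*(-6) = (9975/4)*(-6) = -29925/2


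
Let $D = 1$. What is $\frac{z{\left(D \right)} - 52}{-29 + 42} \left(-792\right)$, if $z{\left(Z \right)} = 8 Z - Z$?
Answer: $\frac{35640}{13} \approx 2741.5$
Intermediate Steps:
$z{\left(Z \right)} = 7 Z$
$\frac{z{\left(D \right)} - 52}{-29 + 42} \left(-792\right) = \frac{7 \cdot 1 - 52}{-29 + 42} \left(-792\right) = \frac{7 - 52}{13} \left(-792\right) = \left(-45\right) \frac{1}{13} \left(-792\right) = \left(- \frac{45}{13}\right) \left(-792\right) = \frac{35640}{13}$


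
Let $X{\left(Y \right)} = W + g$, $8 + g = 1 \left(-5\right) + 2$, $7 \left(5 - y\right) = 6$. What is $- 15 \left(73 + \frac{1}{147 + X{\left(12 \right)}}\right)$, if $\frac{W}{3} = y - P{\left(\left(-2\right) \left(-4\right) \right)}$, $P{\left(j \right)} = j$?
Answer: $- \frac{953850}{871} \approx -1095.1$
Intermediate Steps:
$y = \frac{29}{7}$ ($y = 5 - \frac{6}{7} = \frac{29}{7} \approx 4.1429$)
$W = - \frac{81}{7}$ ($W = 3 \left(\frac{29}{7} - \left(-2\right) \left(-4\right)\right) = 3 \left(\frac{29}{7} - 8\right) = 3 \left(- \frac{27}{7}\right) = - \frac{81}{7} \approx -11.571$)
$g = -11$ ($g = -8 + \left(1 \left(-5\right) + 2\right) = -8 + \left(-5 + 2\right) = -8 - 3 = -11$)
$X{\left(Y \right)} = - \frac{158}{7}$ ($X{\left(Y \right)} = - \frac{81}{7} - 11 = - \frac{158}{7}$)
$- 15 \left(73 + \frac{1}{147 + X{\left(12 \right)}}\right) = - 15 \left(73 + \frac{1}{147 - \frac{158}{7}}\right) = - 15 \left(73 + \frac{1}{\frac{871}{7}}\right) = - 15 \left(73 + \frac{7}{871}\right) = \left(-15\right) \frac{63590}{871} = - \frac{953850}{871}$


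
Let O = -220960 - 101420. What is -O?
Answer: 322380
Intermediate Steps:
O = -322380
-O = -1*(-322380) = 322380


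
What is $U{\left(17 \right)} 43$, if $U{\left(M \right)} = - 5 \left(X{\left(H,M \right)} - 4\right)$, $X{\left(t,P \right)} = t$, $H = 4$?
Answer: $0$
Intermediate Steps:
$U{\left(M \right)} = 0$ ($U{\left(M \right)} = - 5 \left(4 - 4\right) = \left(-5\right) 0 = 0$)
$U{\left(17 \right)} 43 = 0 \cdot 43 = 0$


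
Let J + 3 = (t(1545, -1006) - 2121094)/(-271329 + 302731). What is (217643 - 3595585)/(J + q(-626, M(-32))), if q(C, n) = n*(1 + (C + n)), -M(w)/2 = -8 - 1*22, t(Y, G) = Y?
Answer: 106074134684/1066741555 ≈ 99.438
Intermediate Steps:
M(w) = 60 (M(w) = -2*(-8 - 1*22) = -2*(-8 - 22) = -2*(-30) = 60)
J = -2213755/31402 (J = -3 + (1545 - 2121094)/(-271329 + 302731) = -3 - 2119549/31402 = -2213755/31402 ≈ -70.497)
q(C, n) = n*(1 + C + n)
(217643 - 3595585)/(J + q(-626, M(-32))) = (217643 - 3595585)/(-2213755/31402 + 60*(1 - 626 + 60)) = -3377942/(-2213755/31402 + 60*(-565)) = -3377942/(-2213755/31402 - 33900) = -3377942/(-1066741555/31402) = -3377942*(-31402/1066741555) = 106074134684/1066741555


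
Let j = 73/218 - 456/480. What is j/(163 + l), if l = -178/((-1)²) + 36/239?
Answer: 106833/2578940 ≈ 0.041425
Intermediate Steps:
l = -42506/239 (l = -178/1 + 36*(1/239) = -178*1 + 36/239 = -178 + 36/239 = -42506/239 ≈ -177.85)
j = -1341/2180 (j = 73*(1/218) - 456*1/480 = 73/218 - 19/20 = -1341/2180 ≈ -0.61514)
j/(163 + l) = -1341/(2180*(163 - 42506/239)) = -1341/(2180*(-3549/239)) = -1341/2180*(-239/3549) = 106833/2578940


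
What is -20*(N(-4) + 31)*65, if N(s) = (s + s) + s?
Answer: -24700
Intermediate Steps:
N(s) = 3*s (N(s) = 2*s + s = 3*s)
-20*(N(-4) + 31)*65 = -20*(3*(-4) + 31)*65 = -20*(-12 + 31)*65 = -20*19*65 = -380*65 = -24700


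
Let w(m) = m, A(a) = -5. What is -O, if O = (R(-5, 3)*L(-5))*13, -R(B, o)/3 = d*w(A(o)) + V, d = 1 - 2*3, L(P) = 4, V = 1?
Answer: 4056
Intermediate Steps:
d = -5 (d = 1 - 6 = -5)
R(B, o) = -78 (R(B, o) = -3*(-5*(-5) + 1) = -3*(25 + 1) = -3*26 = -78)
O = -4056 (O = -78*4*13 = -312*13 = -4056)
-O = -1*(-4056) = 4056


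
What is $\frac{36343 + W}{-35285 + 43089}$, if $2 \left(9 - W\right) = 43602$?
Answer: $\frac{14551}{7804} \approx 1.8646$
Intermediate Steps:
$W = -21792$ ($W = 9 - 21801 = -21792$)
$\frac{36343 + W}{-35285 + 43089} = \frac{36343 - 21792}{-35285 + 43089} = \frac{14551}{7804}$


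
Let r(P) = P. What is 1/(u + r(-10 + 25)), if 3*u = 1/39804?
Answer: 119412/1791181 ≈ 0.066667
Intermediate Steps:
u = 1/119412 (u = (1/3)/39804 = (1/3)*(1/39804) = 1/119412 ≈ 8.3744e-6)
1/(u + r(-10 + 25)) = 1/(1/119412 + (-10 + 25)) = 1/(1/119412 + 15) = 1/(1791181/119412) = 119412/1791181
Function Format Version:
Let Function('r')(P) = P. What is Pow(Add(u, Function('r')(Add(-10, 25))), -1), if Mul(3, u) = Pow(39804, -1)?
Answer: Rational(119412, 1791181) ≈ 0.066667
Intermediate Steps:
u = Rational(1, 119412) (u = Mul(Rational(1, 3), Pow(39804, -1)) = Mul(Rational(1, 3), Rational(1, 39804)) = Rational(1, 119412) ≈ 8.3744e-6)
Pow(Add(u, Function('r')(Add(-10, 25))), -1) = Pow(Add(Rational(1, 119412), Add(-10, 25)), -1) = Pow(Add(Rational(1, 119412), 15), -1) = Pow(Rational(1791181, 119412), -1) = Rational(119412, 1791181)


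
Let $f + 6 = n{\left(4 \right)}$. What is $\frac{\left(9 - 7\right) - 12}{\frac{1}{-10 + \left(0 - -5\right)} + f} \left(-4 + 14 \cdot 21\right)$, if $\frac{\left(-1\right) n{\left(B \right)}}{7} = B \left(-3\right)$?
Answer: $- \frac{14500}{389} \approx -37.275$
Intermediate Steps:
$n{\left(B \right)} = 21 B$ ($n{\left(B \right)} = - 7 B \left(-3\right) = - 7 \left(- 3 B\right) = 21 B$)
$f = 78$ ($f = -6 + 21 \cdot 4 = -6 + 84 = 78$)
$\frac{\left(9 - 7\right) - 12}{\frac{1}{-10 + \left(0 - -5\right)} + f} \left(-4 + 14 \cdot 21\right) = \frac{\left(9 - 7\right) - 12}{\frac{1}{-10 + \left(0 - -5\right)} + 78} \left(-4 + 14 \cdot 21\right) = \frac{\left(9 - 7\right) - 12}{\frac{1}{-10 + \left(0 + 5\right)} + 78} \left(-4 + 294\right) = \frac{2 - 12}{\frac{1}{-10 + 5} + 78} \cdot 290 = - \frac{10}{\frac{1}{-5} + 78} \cdot 290 = - \frac{10}{- \frac{1}{5} + 78} \cdot 290 = - \frac{10}{\frac{389}{5}} \cdot 290 = \left(-10\right) \frac{5}{389} \cdot 290 = \left(- \frac{50}{389}\right) 290 = - \frac{14500}{389}$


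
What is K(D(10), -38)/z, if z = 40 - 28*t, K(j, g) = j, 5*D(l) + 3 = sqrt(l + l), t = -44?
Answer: -1/2120 + sqrt(5)/3180 ≈ 0.00023147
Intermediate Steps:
D(l) = -3/5 + sqrt(2)*sqrt(l)/5 (D(l) = -3/5 + sqrt(l + l)/5 = -3/5 + sqrt(2*l)/5 = -3/5 + (sqrt(2)*sqrt(l))/5 = -3/5 + sqrt(2)*sqrt(l)/5)
z = 1272 (z = 40 - 28*(-44) = 40 + 1232 = 1272)
K(D(10), -38)/z = (-3/5 + sqrt(2)*sqrt(10)/5)/1272 = (-3/5 + 2*sqrt(5)/5)*(1/1272) = -1/2120 + sqrt(5)/3180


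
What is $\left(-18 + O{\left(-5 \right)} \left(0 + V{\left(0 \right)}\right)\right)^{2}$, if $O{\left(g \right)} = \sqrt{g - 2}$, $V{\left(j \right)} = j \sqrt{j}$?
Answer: $324$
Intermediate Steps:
$V{\left(j \right)} = j^{\frac{3}{2}}$
$O{\left(g \right)} = \sqrt{-2 + g}$
$\left(-18 + O{\left(-5 \right)} \left(0 + V{\left(0 \right)}\right)\right)^{2} = \left(-18 + \sqrt{-2 - 5} \left(0 + 0^{\frac{3}{2}}\right)\right)^{2} = \left(-18 + \sqrt{-7} \left(0 + 0\right)\right)^{2} = \left(-18 + i \sqrt{7} \cdot 0\right)^{2} = \left(-18 + 0\right)^{2} = \left(-18\right)^{2} = 324$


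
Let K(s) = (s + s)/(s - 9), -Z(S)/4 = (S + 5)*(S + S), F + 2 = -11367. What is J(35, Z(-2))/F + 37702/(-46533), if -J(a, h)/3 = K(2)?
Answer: -3000996662/3703235739 ≈ -0.81037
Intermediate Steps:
F = -11369 (F = -2 - 11367 = -11369)
Z(S) = -8*S*(5 + S) (Z(S) = -4*(S + 5)*(S + S) = -4*(5 + S)*2*S = -8*S*(5 + S))
K(s) = 2*s/(-9 + s) (K(s) = (2*s)/(-9 + s) = 2*s/(-9 + s))
J(a, h) = 12/7 (J(a, h) = -6*2/(-9 + 2) = -6*2/(-7) = -6*2*(-1)/7 = -3*(-4/7) = 12/7)
J(35, Z(-2))/F + 37702/(-46533) = (12/7)/(-11369) + 37702/(-46533) = (12/7)*(-1/11369) + 37702*(-1/46533) = -12/79583 - 37702/46533 = -3000996662/3703235739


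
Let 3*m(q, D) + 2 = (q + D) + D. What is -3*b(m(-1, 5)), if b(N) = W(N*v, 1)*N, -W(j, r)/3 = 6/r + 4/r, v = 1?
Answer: 210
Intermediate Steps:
W(j, r) = -30/r (W(j, r) = -3*(6/r + 4/r) = -30/r)
m(q, D) = -⅔ + q/3 + 2*D/3 (m(q, D) = -⅔ + ((q + D) + D)/3 = -⅔ + ((D + q) + D)/3 = -⅔ + (q + 2*D)/3 = -⅔ + (q/3 + 2*D/3) = -⅔ + q/3 + 2*D/3)
b(N) = -30*N (b(N) = (-30/1)*N = (-30*1)*N = -30*N)
-3*b(m(-1, 5)) = -(-90)*(-⅔ + (⅓)*(-1) + (⅔)*5) = -(-90)*(-⅔ - ⅓ + 10/3) = -(-90)*7/3 = -3*(-70) = 210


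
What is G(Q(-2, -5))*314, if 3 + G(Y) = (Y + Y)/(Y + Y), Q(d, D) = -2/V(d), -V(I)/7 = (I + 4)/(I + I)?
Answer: -628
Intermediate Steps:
V(I) = -7*(4 + I)/(2*I) (V(I) = -7*(I + 4)/(I + I) = -7*(4 + I)/(2*I))
Q(d, D) = -2/(-7/2 - 14/d)
G(Y) = -2 (G(Y) = -3 + (Y + Y)/(Y + Y) = -3 + (2*Y)/((2*Y)) = -3 + (2*Y)*(1/(2*Y)) = -3 + 1 = -2)
G(Q(-2, -5))*314 = -2*314 = -628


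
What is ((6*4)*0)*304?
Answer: 0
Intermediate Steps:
((6*4)*0)*304 = (24*0)*304 = 0*304 = 0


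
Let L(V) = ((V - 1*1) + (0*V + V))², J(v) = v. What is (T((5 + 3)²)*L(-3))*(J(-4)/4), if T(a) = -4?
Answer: 196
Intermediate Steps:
L(V) = (-1 + 2*V)² (L(V) = ((V - 1) + (0 + V))² = ((-1 + V) + V)² = (-1 + 2*V)²)
(T((5 + 3)²)*L(-3))*(J(-4)/4) = (-4*(-1 + 2*(-3))²)*(-4/4) = (-4*(-1 - 6)²)*(-4*¼) = -4*(-7)²*(-1) = -4*49*(-1) = -196*(-1) = 196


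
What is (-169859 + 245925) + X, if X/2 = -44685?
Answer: -13304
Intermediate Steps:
X = -89370 (X = 2*(-44685) = -89370)
(-169859 + 245925) + X = (-169859 + 245925) - 89370 = 76066 - 89370 = -13304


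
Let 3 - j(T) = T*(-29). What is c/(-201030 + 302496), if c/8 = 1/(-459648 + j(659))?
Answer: -2/11174805711 ≈ -1.7897e-10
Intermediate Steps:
j(T) = 3 + 29*T (j(T) = 3 - T*(-29) = 3 - (-29)*T = 3 + 29*T)
c = -4/220267 (c = 8/(-459648 + (3 + 29*659)) = 8/(-459648 + (3 + 19111)) = 8/(-459648 + 19114) = 8/(-440534) = 8*(-1/440534) = -4/220267 ≈ -1.8160e-5)
c/(-201030 + 302496) = -4/(220267*(-201030 + 302496)) = -4/220267/101466 = -4/220267*1/101466 = -2/11174805711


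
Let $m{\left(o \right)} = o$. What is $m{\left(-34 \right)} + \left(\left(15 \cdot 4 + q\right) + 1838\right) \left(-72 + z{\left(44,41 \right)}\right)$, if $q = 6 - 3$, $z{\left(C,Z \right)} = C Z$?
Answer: $3292498$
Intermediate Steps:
$q = 3$ ($q = 6 - 3 = 3$)
$m{\left(-34 \right)} + \left(\left(15 \cdot 4 + q\right) + 1838\right) \left(-72 + z{\left(44,41 \right)}\right) = -34 + \left(\left(15 \cdot 4 + 3\right) + 1838\right) \left(-72 + 44 \cdot 41\right) = -34 + \left(\left(60 + 3\right) + 1838\right) \left(-72 + 1804\right) = -34 + \left(63 + 1838\right) 1732 = -34 + 1901 \cdot 1732 = -34 + 3292532 = 3292498$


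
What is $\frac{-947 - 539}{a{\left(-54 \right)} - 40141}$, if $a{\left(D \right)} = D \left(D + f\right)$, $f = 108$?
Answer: $\frac{1486}{43057} \approx 0.034512$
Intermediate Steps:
$a{\left(D \right)} = D \left(108 + D\right)$ ($a{\left(D \right)} = D \left(D + 108\right) = D \left(108 + D\right)$)
$\frac{-947 - 539}{a{\left(-54 \right)} - 40141} = \frac{-947 - 539}{- 54 \left(108 - 54\right) - 40141} = - \frac{1486}{\left(-54\right) 54 - 40141} = - \frac{1486}{-2916 - 40141} = - \frac{1486}{-43057} = \left(-1486\right) \left(- \frac{1}{43057}\right) = \frac{1486}{43057}$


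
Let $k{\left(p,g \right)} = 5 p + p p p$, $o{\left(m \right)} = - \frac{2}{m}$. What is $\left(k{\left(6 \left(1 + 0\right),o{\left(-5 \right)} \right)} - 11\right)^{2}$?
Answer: $55225$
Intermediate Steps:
$k{\left(p,g \right)} = p^{3} + 5 p$ ($k{\left(p,g \right)} = 5 p + p^{2} p = 5 p + p^{3} = p^{3} + 5 p$)
$\left(k{\left(6 \left(1 + 0\right),o{\left(-5 \right)} \right)} - 11\right)^{2} = \left(6 \left(1 + 0\right) \left(5 + \left(6 \left(1 + 0\right)\right)^{2}\right) - 11\right)^{2} = \left(6 \cdot 1 \left(5 + \left(6 \cdot 1\right)^{2}\right) - 11\right)^{2} = \left(6 \left(5 + 6^{2}\right) - 11\right)^{2} = \left(6 \left(5 + 36\right) - 11\right)^{2} = \left(6 \cdot 41 - 11\right)^{2} = \left(246 - 11\right)^{2} = 235^{2} = 55225$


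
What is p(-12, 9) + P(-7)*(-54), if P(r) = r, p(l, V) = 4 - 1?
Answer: 381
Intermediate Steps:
p(l, V) = 3
p(-12, 9) + P(-7)*(-54) = 3 - 7*(-54) = 3 + 378 = 381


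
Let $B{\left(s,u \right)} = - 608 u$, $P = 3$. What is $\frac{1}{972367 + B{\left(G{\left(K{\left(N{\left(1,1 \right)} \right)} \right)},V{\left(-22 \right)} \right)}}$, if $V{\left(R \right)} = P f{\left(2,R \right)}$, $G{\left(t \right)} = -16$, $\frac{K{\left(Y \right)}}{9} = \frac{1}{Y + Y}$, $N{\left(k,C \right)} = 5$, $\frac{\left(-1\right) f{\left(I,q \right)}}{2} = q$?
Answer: $\frac{1}{892111} \approx 1.1209 \cdot 10^{-6}$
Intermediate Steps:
$f{\left(I,q \right)} = - 2 q$
$K{\left(Y \right)} = \frac{9}{2 Y}$ ($K{\left(Y \right)} = \frac{9}{Y + Y} = \frac{9}{2 Y}$)
$V{\left(R \right)} = - 6 R$ ($V{\left(R \right)} = 3 \left(- 2 R\right) = - 6 R$)
$\frac{1}{972367 + B{\left(G{\left(K{\left(N{\left(1,1 \right)} \right)} \right)},V{\left(-22 \right)} \right)}} = \frac{1}{972367 - 608 \left(\left(-6\right) \left(-22\right)\right)} = \frac{1}{972367 - 80256} = \frac{1}{892111}$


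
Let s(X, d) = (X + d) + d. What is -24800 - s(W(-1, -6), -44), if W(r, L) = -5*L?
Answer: -24742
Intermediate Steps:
s(X, d) = X + 2*d
-24800 - s(W(-1, -6), -44) = -24800 - (-5*(-6) + 2*(-44)) = -24800 - (30 - 88) = -24800 - 1*(-58) = -24800 + 58 = -24742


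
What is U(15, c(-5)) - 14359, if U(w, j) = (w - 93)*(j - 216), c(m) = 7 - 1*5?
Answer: 2333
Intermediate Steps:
c(m) = 2 (c(m) = 7 - 5 = 2)
U(w, j) = (-216 + j)*(-93 + w) (U(w, j) = (-93 + w)*(-216 + j) = (-216 + j)*(-93 + w))
U(15, c(-5)) - 14359 = (20088 - 216*15 - 93*2 + 2*15) - 14359 = (20088 - 3240 - 186 + 30) - 14359 = 16692 - 14359 = 2333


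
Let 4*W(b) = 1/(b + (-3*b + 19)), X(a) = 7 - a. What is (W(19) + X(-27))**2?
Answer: 6671889/5776 ≈ 1155.1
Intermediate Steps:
W(b) = 1/(4*(19 - 2*b)) (W(b) = 1/(4*(b + (-3*b + 19))) = 1/(4*(b + (19 - 3*b))) = 1/(4*(19 - 2*b)))
(W(19) + X(-27))**2 = (-1/(-76 + 8*19) + (7 - 1*(-27)))**2 = (-1/(-76 + 152) + (7 + 27))**2 = (-1/76 + 34)**2 = (2583/76)**2 = 6671889/5776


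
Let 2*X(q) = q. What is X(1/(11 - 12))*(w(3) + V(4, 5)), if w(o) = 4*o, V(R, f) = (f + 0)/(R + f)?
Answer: -113/18 ≈ -6.2778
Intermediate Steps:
X(q) = q/2
V(R, f) = f/(R + f)
X(1/(11 - 12))*(w(3) + V(4, 5)) = (1/(2*(11 - 12)))*(4*3 + 5/(4 + 5)) = ((½)/(-1))*(12 + 5/9) = ((½)*(-1))*(12 + 5*(⅑)) = -(12 + 5/9)/2 = -½*113/9 = -113/18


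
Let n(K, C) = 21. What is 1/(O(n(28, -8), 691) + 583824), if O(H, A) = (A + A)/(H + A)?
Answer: 356/207842035 ≈ 1.7128e-6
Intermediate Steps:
O(H, A) = 2*A/(A + H) (O(H, A) = (2*A)/(A + H) = 2*A/(A + H))
1/(O(n(28, -8), 691) + 583824) = 1/(2*691/(691 + 21) + 583824) = 1/(2*691/712 + 583824) = 1/(2*691*(1/712) + 583824) = 1/(691/356 + 583824) = 1/(207842035/356) = 356/207842035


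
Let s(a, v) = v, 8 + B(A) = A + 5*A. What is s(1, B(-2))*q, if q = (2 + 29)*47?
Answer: -29140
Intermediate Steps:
B(A) = -8 + 6*A (B(A) = -8 + (A + 5*A) = -8 + 6*A)
q = 1457 (q = 31*47 = 1457)
s(1, B(-2))*q = (-8 + 6*(-2))*1457 = (-8 - 12)*1457 = -20*1457 = -29140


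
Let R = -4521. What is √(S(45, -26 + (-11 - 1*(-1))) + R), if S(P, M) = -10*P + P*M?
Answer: 13*I*√39 ≈ 81.185*I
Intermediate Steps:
S(P, M) = -10*P + M*P
√(S(45, -26 + (-11 - 1*(-1))) + R) = √(45*(-10 + (-26 + (-11 - 1*(-1)))) - 4521) = √(45*(-10 + (-26 + (-11 + 1))) - 4521) = √(45*(-10 + (-26 - 10)) - 4521) = √(45*(-10 - 36) - 4521) = √(45*(-46) - 4521) = √(-2070 - 4521) = √(-6591) = 13*I*√39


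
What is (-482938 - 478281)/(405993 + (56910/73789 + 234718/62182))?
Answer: -2205203444900981/931428932369468 ≈ -2.3675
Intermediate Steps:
(-482938 - 478281)/(405993 + (56910/73789 + 234718/62182)) = -961219/(405993 + (56910*(1/73789) + 234718*(1/62182))) = -961219/(405993 + (56910/73789 + 117359/31091)) = -961219/(405993 + 10429192061/2294173799) = -961219/931428932369468/2294173799 = -961219*2294173799/931428932369468 = -2205203444900981/931428932369468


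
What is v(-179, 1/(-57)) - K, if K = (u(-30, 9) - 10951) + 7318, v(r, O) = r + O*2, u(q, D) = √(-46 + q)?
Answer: 196876/57 - 2*I*√19 ≈ 3454.0 - 8.7178*I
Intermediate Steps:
v(r, O) = r + 2*O
K = -3633 + 2*I*√19 (K = (√(-46 - 30) - 10951) + 7318 = (√(-76) - 10951) + 7318 = (2*I*√19 - 10951) + 7318 = (-10951 + 2*I*√19) + 7318 = -3633 + 2*I*√19 ≈ -3633.0 + 8.7178*I)
v(-179, 1/(-57)) - K = (-179 + 2/(-57)) - (-3633 + 2*I*√19) = (-179 + 2*(-1/57)) + (3633 - 2*I*√19) = (-179 - 2/57) + (3633 - 2*I*√19) = -10205/57 + (3633 - 2*I*√19) = 196876/57 - 2*I*√19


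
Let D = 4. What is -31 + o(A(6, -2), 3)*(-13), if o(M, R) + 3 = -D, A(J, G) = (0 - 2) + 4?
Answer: 60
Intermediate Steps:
A(J, G) = 2 (A(J, G) = -2 + 4 = 2)
o(M, R) = -7 (o(M, R) = -3 - 1*4 = -3 - 4 = -7)
-31 + o(A(6, -2), 3)*(-13) = -31 - 7*(-13) = -31 + 91 = 60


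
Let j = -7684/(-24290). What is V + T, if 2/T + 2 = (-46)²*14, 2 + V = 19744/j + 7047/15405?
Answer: 9118360585167284/146100665685 ≈ 62412.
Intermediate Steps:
j = 3842/12145 (j = -7684*(-1/24290) = 3842/12145 ≈ 0.31634)
V = 615647868159/9864335 (V = -2 + (19744/(3842/12145) + 7047/15405) = -2 + (19744*(12145/3842) + 7047*(1/15405)) = -2 + (119895440/1921 + 2349/5135) = -2 + 615667596829/9864335 = 615647868159/9864335 ≈ 62412.)
T = 1/14811 (T = 2/(-2 + (-46)²*14) = 2/(-2 + 2116*14) = 2/(-2 + 29624) = 2/29622 = 2*(1/29622) = 1/14811 ≈ 6.7517e-5)
V + T = 615647868159/9864335 + 1/14811 = 9118360585167284/146100665685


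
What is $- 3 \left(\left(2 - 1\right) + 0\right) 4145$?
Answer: $-12435$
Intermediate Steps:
$- 3 \left(\left(2 - 1\right) + 0\right) 4145 = - 3 \left(1 + 0\right) 4145 = \left(-3\right) 1 \cdot 4145 = \left(-3\right) 4145 = -12435$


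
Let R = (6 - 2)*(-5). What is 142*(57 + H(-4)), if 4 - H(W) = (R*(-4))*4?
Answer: -36778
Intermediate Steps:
R = -20 (R = 4*(-5) = -20)
H(W) = -316 (H(W) = 4 - (-20*(-4))*4 = 4 - 80*4 = 4 - 1*320 = 4 - 320 = -316)
142*(57 + H(-4)) = 142*(57 - 316) = 142*(-259) = -36778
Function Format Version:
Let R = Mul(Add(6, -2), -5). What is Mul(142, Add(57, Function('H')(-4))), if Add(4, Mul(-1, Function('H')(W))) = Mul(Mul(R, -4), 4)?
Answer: -36778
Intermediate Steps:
R = -20 (R = Mul(4, -5) = -20)
Function('H')(W) = -316 (Function('H')(W) = Add(4, Mul(-1, Mul(Mul(-20, -4), 4))) = Add(4, Mul(-1, Mul(80, 4))) = Add(4, Mul(-1, 320)) = Add(4, -320) = -316)
Mul(142, Add(57, Function('H')(-4))) = Mul(142, Add(57, -316)) = Mul(142, -259) = -36778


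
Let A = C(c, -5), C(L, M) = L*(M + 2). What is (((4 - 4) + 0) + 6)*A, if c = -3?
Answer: 54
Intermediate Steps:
C(L, M) = L*(2 + M)
A = 9 (A = -3*(2 - 5) = -3*(-3) = 9)
(((4 - 4) + 0) + 6)*A = (((4 - 4) + 0) + 6)*9 = ((0 + 0) + 6)*9 = (0 + 6)*9 = 6*9 = 54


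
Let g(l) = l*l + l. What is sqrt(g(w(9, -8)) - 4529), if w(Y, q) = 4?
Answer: 3*I*sqrt(501) ≈ 67.149*I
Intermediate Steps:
g(l) = l + l**2 (g(l) = l**2 + l = l + l**2)
sqrt(g(w(9, -8)) - 4529) = sqrt(4*(1 + 4) - 4529) = sqrt(4*5 - 4529) = sqrt(20 - 4529) = sqrt(-4509) = 3*I*sqrt(501)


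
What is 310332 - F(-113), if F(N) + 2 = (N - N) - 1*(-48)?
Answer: 310286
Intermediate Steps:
F(N) = 46 (F(N) = -2 + ((N - N) - 1*(-48)) = -2 + (0 + 48) = -2 + 48 = 46)
310332 - F(-113) = 310332 - 1*46 = 310332 - 46 = 310286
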